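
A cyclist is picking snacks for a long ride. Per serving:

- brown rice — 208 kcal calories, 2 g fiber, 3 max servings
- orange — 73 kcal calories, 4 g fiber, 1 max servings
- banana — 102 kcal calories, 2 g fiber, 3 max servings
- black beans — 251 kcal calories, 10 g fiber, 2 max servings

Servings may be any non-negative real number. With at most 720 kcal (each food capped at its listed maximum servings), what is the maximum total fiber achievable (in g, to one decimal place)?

26.8 g

Fiber per kcal: orange 0.05479, black beans 0.03984, banana 0.01961, brown rice 0.009615.
Take 1 serving of orange: uses 73 kcal, +4.0 g fiber (running total 4.0 g).
Take 2 servings of black beans: uses 502 kcal, +20.0 g fiber (running total 24.0 g).
Take 1.422 servings of banana: uses 145 kcal, +2.8 g fiber (running total 26.8 g).
Filling greedily by fiber-per-kcal is optimal for one linear limit, giving 26.8 g.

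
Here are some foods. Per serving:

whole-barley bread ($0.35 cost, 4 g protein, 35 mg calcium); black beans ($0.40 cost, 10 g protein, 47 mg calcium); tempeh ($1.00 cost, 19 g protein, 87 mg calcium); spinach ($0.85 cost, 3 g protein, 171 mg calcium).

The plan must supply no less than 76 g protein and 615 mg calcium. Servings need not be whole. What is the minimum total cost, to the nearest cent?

Two binding constraints pin down two serving amounts, so the optimal mix uses at most two foods. The candidates are each food alone (scaled to the tighter of protein/calcium) and each pair with both constraints tight.
whole-barley bread only: max(76/4, 615/35) = 19 servings → $6.65.
black beans only: max(76/10, 615/47) = 13.09 servings → $5.23.
tempeh only: max(76/19, 615/87) = 7.069 servings → $7.07.
spinach only: max(76/3, 615/171) = 25.33 servings → $21.53.
whole-barley bread + black beans with both tight: 15.91 servings and 1.235 servings → $6.06.
whole-barley bread + tempeh with both tight: 16 servings and 0.6309 servings → $6.23.
whole-barley bread + spinach: the both-tight solution has a negative serving — not a feasible corner.
black beans + tempeh with both targets exact would need a negative amount; discard.
black beans + spinach with both tight: 7.107 servings and 1.643 servings → $4.24.
tempeh + spinach with both tight: 3.732 servings and 1.698 servings → $5.18.
Cheapest feasible corner: $4.24.

$4.24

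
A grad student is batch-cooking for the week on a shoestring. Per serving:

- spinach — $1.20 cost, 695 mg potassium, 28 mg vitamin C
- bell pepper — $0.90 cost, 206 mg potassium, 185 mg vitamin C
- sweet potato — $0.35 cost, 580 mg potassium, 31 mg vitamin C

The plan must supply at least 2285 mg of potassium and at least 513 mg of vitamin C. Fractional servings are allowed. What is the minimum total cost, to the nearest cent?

Minimising a linear cost over {potassium ≥ 2285, vitamin C ≥ 513, servings ≥ 0} — the optimum is at a vertex, using one or two foods.
spinach only: max(2285/695, 513/28) = 18.32 servings → $21.99.
bell pepper only: max(2285/206, 513/185) = 11.09 servings → $9.98.
sweet potato only: max(2285/580, 513/31) = 16.55 servings → $5.79.
spinach + bell pepper with both tight: 2.582 servings and 2.382 servings → $5.24.
spinach + sweet potato: the both-tight solution has a negative serving — not a feasible corner.
bell pepper + sweet potato with both tight: 2.247 servings and 3.142 servings → $3.12.
So the least-cost plan costs $3.12.

$3.12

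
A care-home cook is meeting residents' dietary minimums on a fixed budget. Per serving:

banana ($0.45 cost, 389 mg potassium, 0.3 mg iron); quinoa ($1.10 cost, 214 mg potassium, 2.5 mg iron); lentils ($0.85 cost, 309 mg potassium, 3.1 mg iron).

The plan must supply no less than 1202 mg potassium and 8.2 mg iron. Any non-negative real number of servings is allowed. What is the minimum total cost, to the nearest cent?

$2.64

With two linear requirements the optimum uses one or two foods; enumerate the corners.
banana only: max(1202/389, 8.2/0.3) = 27.33 servings → $12.30.
quinoa only: max(1202/214, 8.2/2.5) = 5.617 servings → $6.18.
lentils only: max(1202/309, 8.2/3.1) = 3.89 servings → $3.31.
banana + quinoa with both tight: 1.376 servings and 3.115 servings → $4.05.
banana + lentils with both tight: 1.071 servings and 2.542 servings → $2.64.
quinoa + lentils: intersection lies outside the first quadrant.
So the least-cost plan costs $2.64.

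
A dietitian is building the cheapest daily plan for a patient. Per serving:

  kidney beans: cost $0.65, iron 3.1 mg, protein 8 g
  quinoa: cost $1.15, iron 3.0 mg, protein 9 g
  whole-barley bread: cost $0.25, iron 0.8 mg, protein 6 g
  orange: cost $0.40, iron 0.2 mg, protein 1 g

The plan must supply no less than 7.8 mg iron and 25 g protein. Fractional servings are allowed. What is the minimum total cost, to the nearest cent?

Two binding constraints pin down two serving amounts, so the optimal mix uses at most two foods. The candidates are each food alone (scaled to the tighter of iron/protein) and each pair with both constraints tight.
kidney beans only: max(7.8/3.1, 25/8) = 3.125 servings → $2.03.
quinoa only: max(7.8/3.0, 25/9) = 2.778 servings → $3.19.
whole-barley bread only: max(7.8/0.8, 25/6) = 9.75 servings → $2.44.
orange only: max(7.8/0.2, 25/1) = 39 servings → $15.60.
kidney beans + quinoa: intersection lies outside the first quadrant.
kidney beans + whole-barley bread with both tight: 2.197 servings and 1.238 servings → $1.74.
kidney beans + orange with both tight: 1.867 servings and 10.07 servings → $5.24.
quinoa + whole-barley bread with both tight: 2.481 servings and 0.4444 servings → $2.96.
quinoa + orange with both tight: 2.333 servings and 4 servings → $4.28.
whole-barley bread + orange: the both-tight solution has a negative serving — not a feasible corner.
The minimum over all feasible corners is $1.74.

$1.74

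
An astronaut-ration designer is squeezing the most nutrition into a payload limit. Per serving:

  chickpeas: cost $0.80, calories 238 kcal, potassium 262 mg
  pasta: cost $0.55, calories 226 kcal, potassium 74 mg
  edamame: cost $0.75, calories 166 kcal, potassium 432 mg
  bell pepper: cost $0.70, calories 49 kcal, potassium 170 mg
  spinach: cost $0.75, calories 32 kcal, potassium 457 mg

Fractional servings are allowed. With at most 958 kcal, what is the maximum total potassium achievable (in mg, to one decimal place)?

Potassium per kcal: spinach 14.28, bell pepper 3.469, edamame 2.602, chickpeas 1.101, pasta 0.3274.
With no serving limits, spend the whole calories allowance on spinach: 958 kcal / 32 kcal × 457 mg = 13681.4 mg.

13681.4 mg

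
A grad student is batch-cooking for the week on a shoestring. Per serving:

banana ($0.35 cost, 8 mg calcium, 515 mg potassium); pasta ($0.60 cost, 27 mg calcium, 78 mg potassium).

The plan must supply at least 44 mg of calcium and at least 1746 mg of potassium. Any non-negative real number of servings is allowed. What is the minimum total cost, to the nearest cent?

$1.54

An LP optimum is at a vertex; with two nutrient constraints at most two foods are used. Check each candidate.
banana only: max(44/8, 1746/515) = 5.5 servings → $1.93.
pasta only: max(44/27, 1746/78) = 22.38 servings → $13.43.
banana + pasta with both tight: 3.291 servings and 0.6545 servings → $1.54.
So the least-cost plan costs $1.54.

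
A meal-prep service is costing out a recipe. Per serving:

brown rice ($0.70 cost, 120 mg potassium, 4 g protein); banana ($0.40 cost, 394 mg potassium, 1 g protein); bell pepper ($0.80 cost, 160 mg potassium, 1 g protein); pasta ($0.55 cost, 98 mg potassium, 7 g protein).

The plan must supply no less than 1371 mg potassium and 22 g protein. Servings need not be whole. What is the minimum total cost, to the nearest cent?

$2.63

At the optimum either one food covers both requirements or two foods hit both targets exactly; no other combination can be cheaper.
brown rice only: max(1371/120, 22/4) = 11.43 servings → $8.00.
banana only: max(1371/394, 22/1) = 22 servings → $8.80.
bell pepper only: max(1371/160, 22/1) = 22 servings → $17.60.
pasta only: max(1371/98, 22/7) = 13.99 servings → $7.69.
brown rice + banana with both tight: 5.012 servings and 1.953 servings → $4.29.
brown rice + bell pepper with both tight: 4.133 servings and 5.469 servings → $7.27.
brown rice + pasta: intersection lies outside the first quadrant.
banana + bell pepper: the both-tight solution has a negative serving — not a feasible corner.
banana + pasta with both tight: 2.797 servings and 2.743 servings → $2.63.
bell pepper + pasta with both tight: 7.281 servings and 2.103 servings → $6.98.
The minimum over all feasible corners is $2.63.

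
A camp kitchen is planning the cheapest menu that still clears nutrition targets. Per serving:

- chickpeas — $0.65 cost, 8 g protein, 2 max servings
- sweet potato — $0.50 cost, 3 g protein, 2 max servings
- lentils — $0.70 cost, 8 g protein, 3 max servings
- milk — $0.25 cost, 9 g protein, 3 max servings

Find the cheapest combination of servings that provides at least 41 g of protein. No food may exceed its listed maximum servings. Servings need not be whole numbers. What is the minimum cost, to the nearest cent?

Cost per g of protein: milk $0.0278, chickpeas $0.0813, lentils $0.0875, sweet potato $0.1667.
Take 3 servings of milk: +27.0 g protein for $0.75 (total $0.75, still need 14.0 g).
Take 1.75 servings of chickpeas: +14.0 g protein for $1.14 (total $1.89, still need 0.0 g).
Greedy by cheapest-per-g is optimal for a single linear constraint, so the minimum cost is $1.89.

$1.89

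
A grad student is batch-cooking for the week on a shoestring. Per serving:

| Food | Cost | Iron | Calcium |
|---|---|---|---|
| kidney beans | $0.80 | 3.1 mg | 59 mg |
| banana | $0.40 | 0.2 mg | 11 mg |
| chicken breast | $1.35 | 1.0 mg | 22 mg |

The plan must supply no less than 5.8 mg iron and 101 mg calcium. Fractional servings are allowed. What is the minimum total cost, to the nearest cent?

$1.50

Minimising a linear cost over {iron ≥ 5.8, calcium ≥ 101, servings ≥ 0} — the optimum is at a vertex, using one or two foods.
kidney beans only: max(5.8/3.1, 101/59) = 1.871 servings → $1.50.
banana only: max(5.8/0.2, 101/11) = 29 servings → $11.60.
chicken breast only: max(5.8/1.0, 101/22) = 5.8 servings → $7.83.
kidney beans + banana: the both-tight solution has a negative serving — not a feasible corner.
kidney beans + chicken breast: the both-tight solution has a negative serving — not a feasible corner.
banana + chicken breast: intersection lies outside the first quadrant.
The minimum over all feasible corners is $1.50.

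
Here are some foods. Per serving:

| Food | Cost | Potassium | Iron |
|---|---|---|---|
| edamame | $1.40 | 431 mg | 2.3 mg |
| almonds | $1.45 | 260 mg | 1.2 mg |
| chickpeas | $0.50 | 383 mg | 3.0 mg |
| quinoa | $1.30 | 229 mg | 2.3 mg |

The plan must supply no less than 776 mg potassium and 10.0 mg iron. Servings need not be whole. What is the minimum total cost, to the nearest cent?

$1.67

This is a tiny linear program; its minimum lies at a vertex of the feasible set. List the vertices and price them.
edamame only: max(776/431, 10.0/2.3) = 4.348 servings → $6.09.
almonds only: max(776/260, 10.0/1.2) = 8.333 servings → $12.08.
chickpeas only: max(776/383, 10.0/3.0) = 3.333 servings → $1.67.
quinoa only: max(776/229, 10.0/2.3) = 4.348 servings → $5.65.
edamame + almonds: intersection lies outside the first quadrant.
edamame + chickpeas with both targets exact would need a negative amount; discard.
edamame + quinoa with both targets exact would need a negative amount; discard.
almonds + chickpeas: intersection lies outside the first quadrant.
almonds + quinoa: intersection lies outside the first quadrant.
chickpeas + quinoa: the both-tight solution has a negative serving — not a feasible corner.
Cheapest feasible corner: $1.67.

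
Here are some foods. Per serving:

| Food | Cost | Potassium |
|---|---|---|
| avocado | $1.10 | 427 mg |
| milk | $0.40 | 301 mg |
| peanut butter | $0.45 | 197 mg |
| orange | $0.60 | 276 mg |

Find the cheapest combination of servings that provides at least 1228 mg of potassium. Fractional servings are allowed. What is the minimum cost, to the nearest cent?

$1.63

Cost per mg of potassium: milk $0.0013, orange $0.0022, peanut butter $0.0023, avocado $0.0026.
With no serving limits, use only milk: 1228 mg / 301 mg = 4.08 servings × $0.40 = $1.63.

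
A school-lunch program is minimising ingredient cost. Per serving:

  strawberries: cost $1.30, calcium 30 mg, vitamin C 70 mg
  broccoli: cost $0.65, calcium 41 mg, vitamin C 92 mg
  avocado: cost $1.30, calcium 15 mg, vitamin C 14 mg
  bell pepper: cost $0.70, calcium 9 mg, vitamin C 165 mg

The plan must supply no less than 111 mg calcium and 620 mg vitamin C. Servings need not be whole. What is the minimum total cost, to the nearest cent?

$3.19

The cheapest plan sits at a corner of the feasible region — with two constraints it uses at most two foods.
strawberries only: max(111/30, 620/70) = 8.857 servings → $11.51.
broccoli only: max(111/41, 620/92) = 6.739 servings → $4.38.
avocado only: max(111/15, 620/14) = 44.29 servings → $57.57.
bell pepper only: max(111/9, 620/165) = 12.33 servings → $8.63.
strawberries + broccoli: the both-tight solution has a negative serving — not a feasible corner.
strawberries + avocado: intersection lies outside the first quadrant.
strawberries + bell pepper with both tight: 2.948 servings and 2.507 servings → $5.59.
broccoli + avocado with both targets exact would need a negative amount; discard.
broccoli + bell pepper with both tight: 2.145 servings and 2.562 servings → $3.19.
avocado + bell pepper with both tight: 5.421 servings and 3.298 servings → $9.36.
The minimum over all feasible corners is $3.19.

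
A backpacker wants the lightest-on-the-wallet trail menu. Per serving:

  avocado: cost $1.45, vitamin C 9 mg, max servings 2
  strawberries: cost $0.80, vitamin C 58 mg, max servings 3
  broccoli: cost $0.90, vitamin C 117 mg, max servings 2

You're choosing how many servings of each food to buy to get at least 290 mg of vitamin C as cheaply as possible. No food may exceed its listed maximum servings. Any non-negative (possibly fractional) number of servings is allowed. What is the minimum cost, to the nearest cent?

Cost per mg of vitamin C: broccoli $0.0077, strawberries $0.0138, avocado $0.1611.
Take 2 servings of broccoli: +234.0 mg vitamin C for $1.80 (total $1.80, still need 56.0 mg).
Take 0.9655 servings of strawberries: +56.0 mg vitamin C for $0.77 (total $2.57, still need 0.0 mg).
Greedy by cheapest-per-mg is optimal for a single linear constraint, so the minimum cost is $2.57.

$2.57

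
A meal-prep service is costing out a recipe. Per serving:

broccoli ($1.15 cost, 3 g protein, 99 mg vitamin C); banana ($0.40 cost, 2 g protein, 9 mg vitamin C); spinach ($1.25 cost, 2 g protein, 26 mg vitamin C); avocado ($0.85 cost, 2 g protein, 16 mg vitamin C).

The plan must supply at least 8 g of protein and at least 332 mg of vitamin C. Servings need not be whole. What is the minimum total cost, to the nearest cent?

$3.86

Check every corner: each single food scaled to meet both minima, and each pair solved so both constraints bind.
broccoli only: max(8/3, 332/99) = 3.354 servings → $3.86.
banana only: max(8/2, 332/9) = 36.89 servings → $14.76.
spinach only: max(8/2, 332/26) = 12.77 servings → $15.96.
avocado only: max(8/2, 332/16) = 20.75 servings → $17.64.
broccoli + banana with both targets exact would need a negative amount; discard.
broccoli + spinach: the both-tight solution has a negative serving — not a feasible corner.
broccoli + avocado with both targets exact would need a negative amount; discard.
banana + spinach: the both-tight solution has a negative serving — not a feasible corner.
banana + avocado: the both-tight solution has a negative serving — not a feasible corner.
spinach + avocado: intersection lies outside the first quadrant.
So the least-cost plan costs $3.86.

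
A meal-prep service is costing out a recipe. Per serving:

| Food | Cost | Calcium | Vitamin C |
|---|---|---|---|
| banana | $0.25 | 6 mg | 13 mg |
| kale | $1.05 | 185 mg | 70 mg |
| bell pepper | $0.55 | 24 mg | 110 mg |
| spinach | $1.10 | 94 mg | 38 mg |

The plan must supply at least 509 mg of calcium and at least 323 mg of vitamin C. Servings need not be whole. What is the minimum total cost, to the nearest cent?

banana only: max(509/6, 323/13) = 84.83 servings → $21.21.
kale only: max(509/185, 323/70) = 4.614 servings → $4.84.
bell pepper only: max(509/24, 323/110) = 21.21 servings → $11.66.
spinach only: max(509/94, 323/38) = 8.5 servings → $9.35.
banana + kale with both tight: 12.15 servings and 2.357 servings → $5.51.
banana + bell pepper: intersection lies outside the first quadrant.
banana + spinach with both tight: 11.09 servings and 4.707 servings → $7.95.
kale + bell pepper with both tight: 2.584 servings and 1.292 servings → $3.42.
kale + spinach: intersection lies outside the first quadrant.
bell pepper + spinach with both tight: 1.169 servings and 5.116 servings → $6.27.
The minimum over all feasible corners is $3.42.

$3.42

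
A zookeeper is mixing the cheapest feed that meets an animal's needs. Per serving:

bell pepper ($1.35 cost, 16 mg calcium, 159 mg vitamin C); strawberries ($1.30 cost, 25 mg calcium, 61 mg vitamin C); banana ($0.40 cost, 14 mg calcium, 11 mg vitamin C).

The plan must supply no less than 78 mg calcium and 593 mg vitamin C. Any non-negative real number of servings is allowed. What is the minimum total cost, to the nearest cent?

$5.47

An LP optimum is at a vertex; with two nutrient constraints at most two foods are used. Check each candidate.
bell pepper only: max(78/16, 593/159) = 4.875 servings → $6.58.
strawberries only: max(78/25, 593/61) = 9.721 servings → $12.64.
banana only: max(78/14, 593/11) = 53.91 servings → $21.56.
bell pepper + strawberries with both tight: 3.357 servings and 0.9717 servings → $5.79.
bell pepper + banana with both tight: 3.631 servings and 1.421 servings → $5.47.
strawberries + banana: intersection lies outside the first quadrant.
Cheapest feasible corner: $5.47.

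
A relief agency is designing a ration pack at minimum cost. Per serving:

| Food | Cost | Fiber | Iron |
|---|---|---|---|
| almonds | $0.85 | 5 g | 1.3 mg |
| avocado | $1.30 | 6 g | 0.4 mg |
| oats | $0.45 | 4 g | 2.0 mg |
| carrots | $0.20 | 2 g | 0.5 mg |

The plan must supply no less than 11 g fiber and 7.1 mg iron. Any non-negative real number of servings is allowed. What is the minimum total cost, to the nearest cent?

almonds only: max(11/5, 7.1/1.3) = 5.462 servings → $4.64.
avocado only: max(11/6, 7.1/0.4) = 17.75 servings → $23.07.
oats only: max(11/4, 7.1/2.0) = 3.55 servings → $1.60.
carrots only: max(11/2, 7.1/0.5) = 14.2 servings → $2.84.
almonds + avocado with both targets exact would need a negative amount; discard.
almonds + oats: the both-tight solution has a negative serving — not a feasible corner.
almonds + carrots: intersection lies outside the first quadrant.
avocado + oats: intersection lies outside the first quadrant.
avocado + carrots: the both-tight solution has a negative serving — not a feasible corner.
oats + carrots: the both-tight solution has a negative serving — not a feasible corner.
So the least-cost plan costs $1.60.

$1.60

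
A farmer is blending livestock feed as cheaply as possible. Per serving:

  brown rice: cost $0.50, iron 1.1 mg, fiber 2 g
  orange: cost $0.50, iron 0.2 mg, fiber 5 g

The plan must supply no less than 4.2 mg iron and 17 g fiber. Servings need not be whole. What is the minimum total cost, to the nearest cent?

$2.74

This is a tiny linear program; its minimum lies at a vertex of the feasible set. List the vertices and price them.
brown rice only: max(4.2/1.1, 17/2) = 8.5 servings → $4.25.
orange only: max(4.2/0.2, 17/5) = 21 servings → $10.50.
brown rice + orange with both tight: 3.451 servings and 2.02 servings → $2.74.
So the least-cost plan costs $2.74.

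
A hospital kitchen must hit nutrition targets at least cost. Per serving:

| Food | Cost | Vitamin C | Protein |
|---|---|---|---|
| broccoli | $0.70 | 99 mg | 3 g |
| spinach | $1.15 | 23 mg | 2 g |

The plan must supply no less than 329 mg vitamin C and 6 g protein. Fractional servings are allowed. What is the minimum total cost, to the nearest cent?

$2.33

broccoli only: max(329/99, 6/3) = 3.323 servings → $2.33.
spinach only: max(329/23, 6/2) = 14.3 servings → $16.45.
broccoli + spinach: the both-tight solution has a negative serving — not a feasible corner.
So the least-cost plan costs $2.33.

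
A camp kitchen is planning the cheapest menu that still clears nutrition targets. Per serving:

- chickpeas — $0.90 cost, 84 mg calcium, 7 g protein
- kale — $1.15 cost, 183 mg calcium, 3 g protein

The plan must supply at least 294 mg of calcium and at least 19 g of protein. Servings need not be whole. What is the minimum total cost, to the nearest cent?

$2.79

At the optimum either one food covers both requirements or two foods hit both targets exactly; no other combination can be cheaper.
chickpeas only: max(294/84, 19/7) = 3.5 servings → $3.15.
kale only: max(294/183, 19/3) = 6.333 servings → $7.28.
chickpeas + kale with both tight: 2.522 servings and 0.449 servings → $2.79.
So the least-cost plan costs $2.79.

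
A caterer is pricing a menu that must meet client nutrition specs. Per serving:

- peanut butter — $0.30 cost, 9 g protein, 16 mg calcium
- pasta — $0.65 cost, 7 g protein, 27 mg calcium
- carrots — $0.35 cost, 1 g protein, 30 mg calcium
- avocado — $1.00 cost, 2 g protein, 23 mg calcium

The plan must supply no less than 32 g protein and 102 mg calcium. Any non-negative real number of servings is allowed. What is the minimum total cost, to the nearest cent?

$1.57

Compare the cost at each extreme point of the feasible region.
peanut butter only: max(32/9, 102/16) = 6.375 servings → $1.91.
pasta only: max(32/7, 102/27) = 4.571 servings → $2.97.
carrots only: max(32/1, 102/30) = 32 servings → $11.20.
avocado only: max(32/2, 102/23) = 16 servings → $16.00.
peanut butter + pasta with both tight: 1.145 servings and 3.099 servings → $2.36.
peanut butter + carrots with both tight: 3.378 servings and 1.598 servings → $1.57.
peanut butter + avocado with both tight: 3.04 servings and 2.32 servings → $3.23.
pasta + carrots with both targets exact would need a negative amount; discard.
pasta + avocado: the both-tight solution has a negative serving — not a feasible corner.
carrots + avocado with both targets exact would need a negative amount; discard.
So the least-cost plan costs $1.57.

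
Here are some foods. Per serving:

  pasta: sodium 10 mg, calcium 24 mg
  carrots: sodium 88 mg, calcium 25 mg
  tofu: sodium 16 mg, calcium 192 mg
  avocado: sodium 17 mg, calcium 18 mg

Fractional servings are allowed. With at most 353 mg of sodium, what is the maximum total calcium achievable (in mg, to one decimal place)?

Calcium per mg sodium: tofu 12, pasta 2.4, avocado 1.059, carrots 0.2841.
With no serving limits, spend the whole sodium allowance on tofu: 353 mg / 16 mg × 192 mg = 4236.0 mg.

4236.0 mg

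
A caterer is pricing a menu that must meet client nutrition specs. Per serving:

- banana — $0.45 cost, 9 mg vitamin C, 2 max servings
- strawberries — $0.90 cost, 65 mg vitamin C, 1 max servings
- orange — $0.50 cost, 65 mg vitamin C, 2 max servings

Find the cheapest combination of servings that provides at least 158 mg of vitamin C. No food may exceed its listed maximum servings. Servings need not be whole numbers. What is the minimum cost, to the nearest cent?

Cost per mg of vitamin C: orange $0.0077, strawberries $0.0138, banana $0.0500.
Take 2 servings of orange: +130.0 mg vitamin C for $1.00 (total $1.00, still need 28.0 mg).
Take 0.4308 servings of strawberries: +28.0 mg vitamin C for $0.39 (total $1.39, still need 0.0 mg).
Filling from the cheapest source first is optimal under one linear minimum: $1.39.

$1.39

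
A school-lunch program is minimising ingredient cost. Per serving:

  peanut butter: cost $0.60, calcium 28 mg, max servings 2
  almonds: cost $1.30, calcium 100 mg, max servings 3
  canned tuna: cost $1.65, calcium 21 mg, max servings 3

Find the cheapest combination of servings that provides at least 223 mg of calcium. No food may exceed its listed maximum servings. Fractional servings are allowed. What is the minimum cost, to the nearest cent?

$2.90

Cost per mg of calcium: almonds $0.0130, peanut butter $0.0214, canned tuna $0.0786.
Take 2.23 servings of almonds: +223.0 mg calcium for $2.90 (total $2.90, still need 0.0 mg).
Filling from the cheapest source first is optimal under one linear minimum: $2.90.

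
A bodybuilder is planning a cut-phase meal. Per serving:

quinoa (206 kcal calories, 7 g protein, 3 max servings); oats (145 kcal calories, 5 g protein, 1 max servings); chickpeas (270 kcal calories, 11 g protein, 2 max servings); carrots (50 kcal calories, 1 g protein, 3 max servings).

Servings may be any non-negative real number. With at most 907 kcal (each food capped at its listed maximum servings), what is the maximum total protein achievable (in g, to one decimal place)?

Protein per kcal: chickpeas 0.04074, oats 0.03448, quinoa 0.03398, carrots 0.02.
Take 2 servings of chickpeas: uses 540 kcal, +22.0 g protein (running total 22.0 g).
Take 1 serving of oats: uses 145 kcal, +5.0 g protein (running total 27.0 g).
Take 1.078 servings of quinoa: uses 222 kcal, +7.5 g protein (running total 34.5 g).
Filling greedily by protein-per-kcal is optimal for one linear limit, giving 34.5 g.

34.5 g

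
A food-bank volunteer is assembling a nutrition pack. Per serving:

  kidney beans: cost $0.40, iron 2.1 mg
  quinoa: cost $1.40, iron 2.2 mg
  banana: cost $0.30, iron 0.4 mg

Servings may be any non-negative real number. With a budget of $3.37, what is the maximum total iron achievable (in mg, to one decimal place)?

Iron per dollar: kidney beans 5.25, quinoa 1.571, banana 1.333.
With no serving limits, spend the whole cost allowance on kidney beans: $3.37 / $0.40 × 2.1 mg = 17.7 mg.

17.7 mg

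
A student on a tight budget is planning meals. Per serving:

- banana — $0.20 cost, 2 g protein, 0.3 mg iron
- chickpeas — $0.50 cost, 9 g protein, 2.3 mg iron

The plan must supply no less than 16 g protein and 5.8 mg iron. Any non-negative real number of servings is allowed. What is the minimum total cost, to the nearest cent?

A basic optimal solution has at most two foods positive. Try each food alone and each pair with both targets met exactly.
banana only: max(16/2, 5.8/0.3) = 19.33 servings → $3.87.
chickpeas only: max(16/9, 5.8/2.3) = 2.522 servings → $1.26.
banana + chickpeas: intersection lies outside the first quadrant.
Cheapest feasible corner: $1.26.

$1.26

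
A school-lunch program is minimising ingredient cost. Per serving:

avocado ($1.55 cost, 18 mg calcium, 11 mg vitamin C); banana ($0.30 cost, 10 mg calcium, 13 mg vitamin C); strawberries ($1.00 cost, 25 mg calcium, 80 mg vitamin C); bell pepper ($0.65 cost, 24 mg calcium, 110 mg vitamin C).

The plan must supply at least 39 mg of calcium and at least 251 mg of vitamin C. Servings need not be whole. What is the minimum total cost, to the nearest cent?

$1.48

With two linear requirements the optimum uses one or two foods; enumerate the corners.
avocado only: max(39/18, 251/11) = 22.82 servings → $35.37.
banana only: max(39/10, 251/13) = 19.31 servings → $5.79.
strawberries only: max(39/25, 251/80) = 3.138 servings → $3.14.
bell pepper only: max(39/24, 251/110) = 2.282 servings → $1.48.
avocado + banana with both targets exact would need a negative amount; discard.
avocado + strawberries: intersection lies outside the first quadrant.
avocado + bell pepper with both targets exact would need a negative amount; discard.
banana + strawberries with both targets exact would need a negative amount; discard.
banana + bell pepper with both targets exact would need a negative amount; discard.
strawberries + bell pepper: intersection lies outside the first quadrant.
So the least-cost plan costs $1.48.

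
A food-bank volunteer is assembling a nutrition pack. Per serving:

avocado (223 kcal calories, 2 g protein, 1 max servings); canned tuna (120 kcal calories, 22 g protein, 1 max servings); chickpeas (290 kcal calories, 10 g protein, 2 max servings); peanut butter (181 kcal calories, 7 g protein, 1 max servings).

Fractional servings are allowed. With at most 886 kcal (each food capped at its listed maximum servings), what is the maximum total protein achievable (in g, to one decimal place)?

49.0 g

Protein per kcal: canned tuna 0.1833, peanut butter 0.03867, chickpeas 0.03448, avocado 0.008969.
Take 1 serving of canned tuna: uses 120 kcal, +22.0 g protein (running total 22.0 g).
Take 1 serving of peanut butter: uses 181 kcal, +7.0 g protein (running total 29.0 g).
Take 2 servings of chickpeas: uses 580 kcal, +20.0 g protein (running total 49.0 g).
Take 0.02242 servings of avocado: uses 5 kcal, +0.0 g protein (running total 49.0 g).
Filling greedily by protein-per-kcal is optimal for one linear limit, giving 49.0 g.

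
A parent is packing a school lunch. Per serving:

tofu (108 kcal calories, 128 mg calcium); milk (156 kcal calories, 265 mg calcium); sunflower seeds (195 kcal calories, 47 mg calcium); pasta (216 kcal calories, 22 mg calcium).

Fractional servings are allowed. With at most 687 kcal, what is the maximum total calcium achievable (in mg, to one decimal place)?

Calcium per kcal: milk 1.699, tofu 1.185, sunflower seeds 0.241, pasta 0.1019.
With no serving limits, spend the whole calories allowance on milk: 687 kcal / 156 kcal × 265 mg = 1167.0 mg.

1167.0 mg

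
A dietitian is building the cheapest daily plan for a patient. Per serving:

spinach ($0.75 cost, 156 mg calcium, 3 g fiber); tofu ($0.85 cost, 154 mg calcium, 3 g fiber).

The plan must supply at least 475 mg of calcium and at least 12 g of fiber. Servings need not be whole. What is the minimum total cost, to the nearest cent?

$3.00

With two linear requirements the optimum uses one or two foods; enumerate the corners.
spinach only: max(475/156, 12/3) = 4 servings → $3.00.
tofu only: max(475/154, 12/3) = 4 servings → $3.40.
spinach + tofu: intersection lies outside the first quadrant.
So the least-cost plan costs $3.00.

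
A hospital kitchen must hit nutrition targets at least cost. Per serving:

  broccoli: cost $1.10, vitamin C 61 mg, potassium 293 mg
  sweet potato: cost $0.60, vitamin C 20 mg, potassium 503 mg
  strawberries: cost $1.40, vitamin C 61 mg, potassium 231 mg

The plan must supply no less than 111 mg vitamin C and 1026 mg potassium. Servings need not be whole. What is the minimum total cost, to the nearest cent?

$2.29

Check every corner: each single food scaled to meet both minima, and each pair solved so both constraints bind.
broccoli only: max(111/61, 1026/293) = 3.502 servings → $3.85.
sweet potato only: max(111/20, 1026/503) = 5.55 servings → $3.33.
strawberries only: max(111/61, 1026/231) = 4.442 servings → $6.22.
broccoli + sweet potato with both tight: 1.423 servings and 1.211 servings → $2.29.
broccoli + strawberries with both targets exact would need a negative amount; discard.
sweet potato + strawberries with both tight: 1.418 servings and 1.355 servings → $2.75.
The minimum over all feasible corners is $2.29.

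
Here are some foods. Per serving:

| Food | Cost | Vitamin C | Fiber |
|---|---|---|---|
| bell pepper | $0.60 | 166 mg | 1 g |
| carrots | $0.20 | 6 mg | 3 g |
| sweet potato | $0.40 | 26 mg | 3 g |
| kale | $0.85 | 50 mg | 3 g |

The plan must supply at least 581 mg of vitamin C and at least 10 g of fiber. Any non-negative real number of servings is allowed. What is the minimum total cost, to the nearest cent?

$2.49

bell pepper only: max(581/166, 10/1) = 10 servings → $6.00.
carrots only: max(581/6, 10/3) = 96.83 servings → $19.37.
sweet potato only: max(581/26, 10/3) = 22.35 servings → $8.94.
kale only: max(581/50, 10/3) = 11.62 servings → $9.88.
bell pepper + carrots with both tight: 3.421 servings and 2.193 servings → $2.49.
bell pepper + sweet potato with both tight: 3.142 servings and 2.286 servings → $2.80.
bell pepper + kale with both tight: 2.775 servings and 2.408 servings → $3.71.
carrots + sweet potato: intersection lies outside the first quadrant.
carrots + kale: the both-tight solution has a negative serving — not a feasible corner.
sweet potato + kale: the both-tight solution has a negative serving — not a feasible corner.
So the least-cost plan costs $2.49.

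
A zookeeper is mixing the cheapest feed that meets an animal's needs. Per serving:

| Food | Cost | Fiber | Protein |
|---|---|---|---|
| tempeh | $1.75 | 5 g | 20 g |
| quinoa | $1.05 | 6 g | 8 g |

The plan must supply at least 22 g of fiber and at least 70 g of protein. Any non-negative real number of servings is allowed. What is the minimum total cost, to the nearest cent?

A basic optimal solution has at most two foods positive. Try each food alone and each pair with both targets met exactly.
tempeh only: max(22/5, 70/20) = 4.4 servings → $7.70.
quinoa only: max(22/6, 70/8) = 8.75 servings → $9.19.
tempeh + quinoa with both tight: 3.05 servings and 1.125 servings → $6.52.
So the least-cost plan costs $6.52.

$6.52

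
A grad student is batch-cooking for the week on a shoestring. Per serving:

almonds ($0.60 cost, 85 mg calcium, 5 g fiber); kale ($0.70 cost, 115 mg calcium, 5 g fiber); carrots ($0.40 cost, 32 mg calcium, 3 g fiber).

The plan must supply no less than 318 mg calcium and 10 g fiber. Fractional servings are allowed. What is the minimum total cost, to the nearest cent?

$1.94

With two linear requirements the optimum uses one or two foods; enumerate the corners.
almonds only: max(318/85, 10/5) = 3.741 servings → $2.24.
kale only: max(318/115, 10/5) = 2.765 servings → $1.94.
carrots only: max(318/32, 10/3) = 9.938 servings → $3.98.
almonds + kale with both targets exact would need a negative amount; discard.
almonds + carrots with both targets exact would need a negative amount; discard.
kale + carrots: intersection lies outside the first quadrant.
The minimum over all feasible corners is $1.94.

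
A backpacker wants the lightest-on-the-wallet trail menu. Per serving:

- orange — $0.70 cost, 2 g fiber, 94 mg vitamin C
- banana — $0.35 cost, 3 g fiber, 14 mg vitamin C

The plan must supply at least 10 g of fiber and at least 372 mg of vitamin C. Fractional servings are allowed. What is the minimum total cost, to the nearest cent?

$2.96

With two linear requirements the optimum uses one or two foods; enumerate the corners.
orange only: max(10/2, 372/94) = 5 servings → $3.50.
banana only: max(10/3, 372/14) = 26.57 servings → $9.30.
orange + banana with both tight: 3.843 servings and 0.7717 servings → $2.96.
The minimum over all feasible corners is $2.96.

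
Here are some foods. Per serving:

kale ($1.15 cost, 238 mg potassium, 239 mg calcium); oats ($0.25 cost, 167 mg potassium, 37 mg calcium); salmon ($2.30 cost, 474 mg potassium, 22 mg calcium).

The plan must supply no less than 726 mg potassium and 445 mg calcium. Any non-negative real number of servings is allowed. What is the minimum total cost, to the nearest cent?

An LP optimum is at a vertex; with two nutrient constraints at most two foods are used. Check each candidate.
kale only: max(726/238, 445/239) = 3.05 servings → $3.51.
oats only: max(726/167, 445/37) = 12.03 servings → $3.01.
salmon only: max(726/474, 445/22) = 20.23 servings → $46.52.
kale + oats with both tight: 1.525 servings and 2.173 servings → $2.30.
kale + salmon with both tight: 1.804 servings and 0.6257 servings → $3.51.
oats + salmon: intersection lies outside the first quadrant.
The minimum over all feasible corners is $2.30.

$2.30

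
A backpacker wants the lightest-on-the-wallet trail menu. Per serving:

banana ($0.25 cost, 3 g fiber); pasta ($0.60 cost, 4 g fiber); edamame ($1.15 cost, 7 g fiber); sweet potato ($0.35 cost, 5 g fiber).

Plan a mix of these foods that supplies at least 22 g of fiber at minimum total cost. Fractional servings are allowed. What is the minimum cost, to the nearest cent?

Cost per g of fiber: sweet potato $0.0700, banana $0.0833, pasta $0.1500, edamame $0.1643.
With no serving limits, use only sweet potato: 22 g / 5 g = 4.4 servings × $0.35 = $1.54.

$1.54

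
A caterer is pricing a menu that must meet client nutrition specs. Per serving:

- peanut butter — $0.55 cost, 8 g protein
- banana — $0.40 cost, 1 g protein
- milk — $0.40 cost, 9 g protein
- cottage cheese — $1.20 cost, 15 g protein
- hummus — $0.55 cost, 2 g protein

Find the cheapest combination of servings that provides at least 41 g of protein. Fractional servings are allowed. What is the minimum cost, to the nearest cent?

$1.82

Cost per g of protein: milk $0.0444, peanut butter $0.0688, cottage cheese $0.0800, hummus $0.2750, banana $0.4000.
With no serving limits, use only milk: 41 g / 9 g = 4.556 servings × $0.40 = $1.82.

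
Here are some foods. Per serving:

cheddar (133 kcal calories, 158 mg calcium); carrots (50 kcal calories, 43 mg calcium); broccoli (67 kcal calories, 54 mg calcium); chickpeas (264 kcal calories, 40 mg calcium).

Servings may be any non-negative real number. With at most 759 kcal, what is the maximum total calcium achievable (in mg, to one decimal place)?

Calcium per kcal: cheddar 1.188, carrots 0.86, broccoli 0.806, chickpeas 0.1515.
With no serving limits, spend the whole calories allowance on cheddar: 759 kcal / 133 kcal × 158 mg = 901.7 mg.

901.7 mg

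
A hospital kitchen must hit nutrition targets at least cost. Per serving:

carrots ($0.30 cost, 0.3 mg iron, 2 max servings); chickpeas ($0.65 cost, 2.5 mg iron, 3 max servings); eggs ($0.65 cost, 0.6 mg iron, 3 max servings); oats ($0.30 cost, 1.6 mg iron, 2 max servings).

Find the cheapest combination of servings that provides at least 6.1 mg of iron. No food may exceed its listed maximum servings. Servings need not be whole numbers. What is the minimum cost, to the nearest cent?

$1.35

Cost per mg of iron: oats $0.1875, chickpeas $0.2600, carrots $1.0000, eggs $1.0833.
Take 2 servings of oats: +3.2 mg iron for $0.60 (total $0.60, still need 2.9 mg).
Take 1.16 servings of chickpeas: +2.9 mg iron for $0.75 (total $1.35, still need 0.0 mg).
Filling from the cheapest source first is optimal under one linear minimum: $1.35.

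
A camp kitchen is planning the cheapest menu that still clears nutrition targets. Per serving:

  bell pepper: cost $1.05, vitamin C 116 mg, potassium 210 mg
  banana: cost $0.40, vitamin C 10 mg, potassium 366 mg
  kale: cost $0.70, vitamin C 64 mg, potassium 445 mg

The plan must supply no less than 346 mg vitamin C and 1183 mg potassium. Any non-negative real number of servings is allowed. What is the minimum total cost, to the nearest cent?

$3.34

An LP optimum is at a vertex; with two nutrient constraints at most two foods are used. Check each candidate.
bell pepper only: max(346/116, 1183/210) = 5.633 servings → $5.92.
banana only: max(346/10, 1183/366) = 34.6 servings → $13.84.
kale only: max(346/64, 1183/445) = 5.406 servings → $3.78.
bell pepper + banana with both tight: 2.845 servings and 1.6 servings → $3.63.
bell pepper + kale with both tight: 2.05 servings and 1.691 servings → $3.34.
banana + kale: intersection lies outside the first quadrant.
So the least-cost plan costs $3.34.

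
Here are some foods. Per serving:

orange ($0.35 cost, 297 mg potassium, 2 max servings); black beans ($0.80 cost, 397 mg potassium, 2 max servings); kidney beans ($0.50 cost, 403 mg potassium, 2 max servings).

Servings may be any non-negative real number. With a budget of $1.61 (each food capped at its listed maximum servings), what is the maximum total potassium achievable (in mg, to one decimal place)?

1327.5 mg

Potassium per dollar: orange 848.6, kidney beans 806, black beans 496.2.
Take 2 servings of orange: spends $0.70, +594.0 mg potassium (running total 594.0 mg).
Take 1.82 servings of kidney beans: spends $0.91, +733.5 mg potassium (running total 1327.5 mg).
Filling greedily by potassium-per-dollar is optimal for one linear limit, giving 1327.5 mg.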